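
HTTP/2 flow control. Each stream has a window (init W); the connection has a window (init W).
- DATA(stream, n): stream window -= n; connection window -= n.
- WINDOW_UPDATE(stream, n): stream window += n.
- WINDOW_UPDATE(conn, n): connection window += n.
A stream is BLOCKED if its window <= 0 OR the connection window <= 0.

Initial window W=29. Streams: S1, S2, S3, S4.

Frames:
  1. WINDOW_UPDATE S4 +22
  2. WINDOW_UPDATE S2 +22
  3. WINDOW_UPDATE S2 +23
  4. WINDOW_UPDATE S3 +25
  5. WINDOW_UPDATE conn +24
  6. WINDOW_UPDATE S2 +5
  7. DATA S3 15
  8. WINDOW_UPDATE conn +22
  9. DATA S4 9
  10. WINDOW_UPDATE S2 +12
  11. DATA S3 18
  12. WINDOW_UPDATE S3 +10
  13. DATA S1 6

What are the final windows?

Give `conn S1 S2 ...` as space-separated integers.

Op 1: conn=29 S1=29 S2=29 S3=29 S4=51 blocked=[]
Op 2: conn=29 S1=29 S2=51 S3=29 S4=51 blocked=[]
Op 3: conn=29 S1=29 S2=74 S3=29 S4=51 blocked=[]
Op 4: conn=29 S1=29 S2=74 S3=54 S4=51 blocked=[]
Op 5: conn=53 S1=29 S2=74 S3=54 S4=51 blocked=[]
Op 6: conn=53 S1=29 S2=79 S3=54 S4=51 blocked=[]
Op 7: conn=38 S1=29 S2=79 S3=39 S4=51 blocked=[]
Op 8: conn=60 S1=29 S2=79 S3=39 S4=51 blocked=[]
Op 9: conn=51 S1=29 S2=79 S3=39 S4=42 blocked=[]
Op 10: conn=51 S1=29 S2=91 S3=39 S4=42 blocked=[]
Op 11: conn=33 S1=29 S2=91 S3=21 S4=42 blocked=[]
Op 12: conn=33 S1=29 S2=91 S3=31 S4=42 blocked=[]
Op 13: conn=27 S1=23 S2=91 S3=31 S4=42 blocked=[]

Answer: 27 23 91 31 42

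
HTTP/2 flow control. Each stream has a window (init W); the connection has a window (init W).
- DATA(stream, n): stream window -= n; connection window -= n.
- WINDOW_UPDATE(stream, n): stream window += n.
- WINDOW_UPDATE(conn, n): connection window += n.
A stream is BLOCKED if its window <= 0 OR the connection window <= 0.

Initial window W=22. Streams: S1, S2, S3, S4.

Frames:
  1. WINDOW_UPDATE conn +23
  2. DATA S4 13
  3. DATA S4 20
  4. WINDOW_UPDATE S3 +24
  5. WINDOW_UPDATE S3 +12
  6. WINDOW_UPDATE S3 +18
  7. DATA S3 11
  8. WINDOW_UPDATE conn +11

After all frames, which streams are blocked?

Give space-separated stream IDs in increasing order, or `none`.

Answer: S4

Derivation:
Op 1: conn=45 S1=22 S2=22 S3=22 S4=22 blocked=[]
Op 2: conn=32 S1=22 S2=22 S3=22 S4=9 blocked=[]
Op 3: conn=12 S1=22 S2=22 S3=22 S4=-11 blocked=[4]
Op 4: conn=12 S1=22 S2=22 S3=46 S4=-11 blocked=[4]
Op 5: conn=12 S1=22 S2=22 S3=58 S4=-11 blocked=[4]
Op 6: conn=12 S1=22 S2=22 S3=76 S4=-11 blocked=[4]
Op 7: conn=1 S1=22 S2=22 S3=65 S4=-11 blocked=[4]
Op 8: conn=12 S1=22 S2=22 S3=65 S4=-11 blocked=[4]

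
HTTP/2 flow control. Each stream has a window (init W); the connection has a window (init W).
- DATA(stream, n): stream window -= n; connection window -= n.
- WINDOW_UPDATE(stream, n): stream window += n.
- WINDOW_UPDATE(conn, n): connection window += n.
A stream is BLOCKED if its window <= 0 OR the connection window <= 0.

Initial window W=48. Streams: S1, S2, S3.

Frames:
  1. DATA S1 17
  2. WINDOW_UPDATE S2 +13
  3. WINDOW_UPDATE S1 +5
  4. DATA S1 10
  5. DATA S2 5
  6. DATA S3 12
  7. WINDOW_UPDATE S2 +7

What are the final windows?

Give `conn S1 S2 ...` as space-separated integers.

Answer: 4 26 63 36

Derivation:
Op 1: conn=31 S1=31 S2=48 S3=48 blocked=[]
Op 2: conn=31 S1=31 S2=61 S3=48 blocked=[]
Op 3: conn=31 S1=36 S2=61 S3=48 blocked=[]
Op 4: conn=21 S1=26 S2=61 S3=48 blocked=[]
Op 5: conn=16 S1=26 S2=56 S3=48 blocked=[]
Op 6: conn=4 S1=26 S2=56 S3=36 blocked=[]
Op 7: conn=4 S1=26 S2=63 S3=36 blocked=[]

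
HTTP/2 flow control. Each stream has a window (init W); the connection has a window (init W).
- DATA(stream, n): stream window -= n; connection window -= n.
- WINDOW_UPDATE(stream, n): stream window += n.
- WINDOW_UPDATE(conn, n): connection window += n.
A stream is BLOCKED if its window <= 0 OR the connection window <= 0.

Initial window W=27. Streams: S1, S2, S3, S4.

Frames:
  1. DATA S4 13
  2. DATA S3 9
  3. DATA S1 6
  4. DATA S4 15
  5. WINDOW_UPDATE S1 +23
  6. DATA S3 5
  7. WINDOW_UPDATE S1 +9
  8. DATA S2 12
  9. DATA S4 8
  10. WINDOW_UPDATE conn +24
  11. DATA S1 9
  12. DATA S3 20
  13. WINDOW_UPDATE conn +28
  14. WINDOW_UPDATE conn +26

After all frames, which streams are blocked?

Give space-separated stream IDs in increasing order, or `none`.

Answer: S3 S4

Derivation:
Op 1: conn=14 S1=27 S2=27 S3=27 S4=14 blocked=[]
Op 2: conn=5 S1=27 S2=27 S3=18 S4=14 blocked=[]
Op 3: conn=-1 S1=21 S2=27 S3=18 S4=14 blocked=[1, 2, 3, 4]
Op 4: conn=-16 S1=21 S2=27 S3=18 S4=-1 blocked=[1, 2, 3, 4]
Op 5: conn=-16 S1=44 S2=27 S3=18 S4=-1 blocked=[1, 2, 3, 4]
Op 6: conn=-21 S1=44 S2=27 S3=13 S4=-1 blocked=[1, 2, 3, 4]
Op 7: conn=-21 S1=53 S2=27 S3=13 S4=-1 blocked=[1, 2, 3, 4]
Op 8: conn=-33 S1=53 S2=15 S3=13 S4=-1 blocked=[1, 2, 3, 4]
Op 9: conn=-41 S1=53 S2=15 S3=13 S4=-9 blocked=[1, 2, 3, 4]
Op 10: conn=-17 S1=53 S2=15 S3=13 S4=-9 blocked=[1, 2, 3, 4]
Op 11: conn=-26 S1=44 S2=15 S3=13 S4=-9 blocked=[1, 2, 3, 4]
Op 12: conn=-46 S1=44 S2=15 S3=-7 S4=-9 blocked=[1, 2, 3, 4]
Op 13: conn=-18 S1=44 S2=15 S3=-7 S4=-9 blocked=[1, 2, 3, 4]
Op 14: conn=8 S1=44 S2=15 S3=-7 S4=-9 blocked=[3, 4]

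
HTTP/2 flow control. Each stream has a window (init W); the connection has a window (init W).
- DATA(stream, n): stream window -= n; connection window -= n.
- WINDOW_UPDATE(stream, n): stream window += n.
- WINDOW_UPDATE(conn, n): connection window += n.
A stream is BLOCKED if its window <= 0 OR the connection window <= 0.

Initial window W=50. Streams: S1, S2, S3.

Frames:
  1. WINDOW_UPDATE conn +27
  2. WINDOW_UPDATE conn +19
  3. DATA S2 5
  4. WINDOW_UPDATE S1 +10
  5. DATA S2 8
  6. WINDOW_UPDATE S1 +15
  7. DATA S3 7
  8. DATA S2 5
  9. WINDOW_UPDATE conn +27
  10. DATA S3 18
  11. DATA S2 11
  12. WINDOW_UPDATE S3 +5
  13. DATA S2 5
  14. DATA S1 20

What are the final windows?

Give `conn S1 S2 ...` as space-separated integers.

Op 1: conn=77 S1=50 S2=50 S3=50 blocked=[]
Op 2: conn=96 S1=50 S2=50 S3=50 blocked=[]
Op 3: conn=91 S1=50 S2=45 S3=50 blocked=[]
Op 4: conn=91 S1=60 S2=45 S3=50 blocked=[]
Op 5: conn=83 S1=60 S2=37 S3=50 blocked=[]
Op 6: conn=83 S1=75 S2=37 S3=50 blocked=[]
Op 7: conn=76 S1=75 S2=37 S3=43 blocked=[]
Op 8: conn=71 S1=75 S2=32 S3=43 blocked=[]
Op 9: conn=98 S1=75 S2=32 S3=43 blocked=[]
Op 10: conn=80 S1=75 S2=32 S3=25 blocked=[]
Op 11: conn=69 S1=75 S2=21 S3=25 blocked=[]
Op 12: conn=69 S1=75 S2=21 S3=30 blocked=[]
Op 13: conn=64 S1=75 S2=16 S3=30 blocked=[]
Op 14: conn=44 S1=55 S2=16 S3=30 blocked=[]

Answer: 44 55 16 30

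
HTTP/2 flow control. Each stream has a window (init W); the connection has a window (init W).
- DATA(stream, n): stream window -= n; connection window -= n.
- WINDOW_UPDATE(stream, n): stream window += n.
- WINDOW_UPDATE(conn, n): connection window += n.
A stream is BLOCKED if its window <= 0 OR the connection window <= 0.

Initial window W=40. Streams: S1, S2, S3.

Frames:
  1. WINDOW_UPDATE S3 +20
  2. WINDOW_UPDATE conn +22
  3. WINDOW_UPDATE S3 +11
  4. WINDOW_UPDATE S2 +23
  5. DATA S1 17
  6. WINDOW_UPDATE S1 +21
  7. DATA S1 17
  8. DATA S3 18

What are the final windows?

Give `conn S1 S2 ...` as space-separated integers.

Op 1: conn=40 S1=40 S2=40 S3=60 blocked=[]
Op 2: conn=62 S1=40 S2=40 S3=60 blocked=[]
Op 3: conn=62 S1=40 S2=40 S3=71 blocked=[]
Op 4: conn=62 S1=40 S2=63 S3=71 blocked=[]
Op 5: conn=45 S1=23 S2=63 S3=71 blocked=[]
Op 6: conn=45 S1=44 S2=63 S3=71 blocked=[]
Op 7: conn=28 S1=27 S2=63 S3=71 blocked=[]
Op 8: conn=10 S1=27 S2=63 S3=53 blocked=[]

Answer: 10 27 63 53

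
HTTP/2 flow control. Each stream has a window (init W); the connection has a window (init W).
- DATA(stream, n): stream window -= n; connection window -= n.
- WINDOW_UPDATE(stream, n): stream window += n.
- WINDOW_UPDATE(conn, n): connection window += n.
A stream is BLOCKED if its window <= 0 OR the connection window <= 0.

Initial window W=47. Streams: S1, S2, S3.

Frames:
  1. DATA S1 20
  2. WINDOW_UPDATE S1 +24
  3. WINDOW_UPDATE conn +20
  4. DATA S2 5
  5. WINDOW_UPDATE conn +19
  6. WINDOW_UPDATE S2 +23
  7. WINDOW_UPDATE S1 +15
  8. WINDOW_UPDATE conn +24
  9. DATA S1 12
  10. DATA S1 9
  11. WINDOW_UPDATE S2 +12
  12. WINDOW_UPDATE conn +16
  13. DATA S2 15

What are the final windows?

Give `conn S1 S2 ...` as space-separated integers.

Answer: 65 45 62 47

Derivation:
Op 1: conn=27 S1=27 S2=47 S3=47 blocked=[]
Op 2: conn=27 S1=51 S2=47 S3=47 blocked=[]
Op 3: conn=47 S1=51 S2=47 S3=47 blocked=[]
Op 4: conn=42 S1=51 S2=42 S3=47 blocked=[]
Op 5: conn=61 S1=51 S2=42 S3=47 blocked=[]
Op 6: conn=61 S1=51 S2=65 S3=47 blocked=[]
Op 7: conn=61 S1=66 S2=65 S3=47 blocked=[]
Op 8: conn=85 S1=66 S2=65 S3=47 blocked=[]
Op 9: conn=73 S1=54 S2=65 S3=47 blocked=[]
Op 10: conn=64 S1=45 S2=65 S3=47 blocked=[]
Op 11: conn=64 S1=45 S2=77 S3=47 blocked=[]
Op 12: conn=80 S1=45 S2=77 S3=47 blocked=[]
Op 13: conn=65 S1=45 S2=62 S3=47 blocked=[]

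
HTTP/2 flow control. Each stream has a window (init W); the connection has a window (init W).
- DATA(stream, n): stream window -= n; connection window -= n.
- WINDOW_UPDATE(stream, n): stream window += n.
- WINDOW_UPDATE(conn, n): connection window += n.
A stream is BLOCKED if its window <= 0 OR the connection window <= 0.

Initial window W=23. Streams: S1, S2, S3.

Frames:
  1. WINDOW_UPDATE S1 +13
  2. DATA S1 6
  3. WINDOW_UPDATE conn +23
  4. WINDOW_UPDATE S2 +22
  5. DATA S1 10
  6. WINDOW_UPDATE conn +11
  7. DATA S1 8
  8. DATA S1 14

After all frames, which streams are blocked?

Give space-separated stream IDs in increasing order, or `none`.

Op 1: conn=23 S1=36 S2=23 S3=23 blocked=[]
Op 2: conn=17 S1=30 S2=23 S3=23 blocked=[]
Op 3: conn=40 S1=30 S2=23 S3=23 blocked=[]
Op 4: conn=40 S1=30 S2=45 S3=23 blocked=[]
Op 5: conn=30 S1=20 S2=45 S3=23 blocked=[]
Op 6: conn=41 S1=20 S2=45 S3=23 blocked=[]
Op 7: conn=33 S1=12 S2=45 S3=23 blocked=[]
Op 8: conn=19 S1=-2 S2=45 S3=23 blocked=[1]

Answer: S1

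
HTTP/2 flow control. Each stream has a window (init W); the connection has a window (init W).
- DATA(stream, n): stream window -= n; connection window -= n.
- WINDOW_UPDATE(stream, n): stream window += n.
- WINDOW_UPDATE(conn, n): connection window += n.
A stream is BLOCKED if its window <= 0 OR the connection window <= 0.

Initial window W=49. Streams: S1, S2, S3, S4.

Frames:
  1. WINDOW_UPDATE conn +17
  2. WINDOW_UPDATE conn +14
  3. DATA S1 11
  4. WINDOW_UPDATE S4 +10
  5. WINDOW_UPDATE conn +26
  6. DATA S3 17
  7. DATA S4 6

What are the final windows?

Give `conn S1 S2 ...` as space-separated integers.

Answer: 72 38 49 32 53

Derivation:
Op 1: conn=66 S1=49 S2=49 S3=49 S4=49 blocked=[]
Op 2: conn=80 S1=49 S2=49 S3=49 S4=49 blocked=[]
Op 3: conn=69 S1=38 S2=49 S3=49 S4=49 blocked=[]
Op 4: conn=69 S1=38 S2=49 S3=49 S4=59 blocked=[]
Op 5: conn=95 S1=38 S2=49 S3=49 S4=59 blocked=[]
Op 6: conn=78 S1=38 S2=49 S3=32 S4=59 blocked=[]
Op 7: conn=72 S1=38 S2=49 S3=32 S4=53 blocked=[]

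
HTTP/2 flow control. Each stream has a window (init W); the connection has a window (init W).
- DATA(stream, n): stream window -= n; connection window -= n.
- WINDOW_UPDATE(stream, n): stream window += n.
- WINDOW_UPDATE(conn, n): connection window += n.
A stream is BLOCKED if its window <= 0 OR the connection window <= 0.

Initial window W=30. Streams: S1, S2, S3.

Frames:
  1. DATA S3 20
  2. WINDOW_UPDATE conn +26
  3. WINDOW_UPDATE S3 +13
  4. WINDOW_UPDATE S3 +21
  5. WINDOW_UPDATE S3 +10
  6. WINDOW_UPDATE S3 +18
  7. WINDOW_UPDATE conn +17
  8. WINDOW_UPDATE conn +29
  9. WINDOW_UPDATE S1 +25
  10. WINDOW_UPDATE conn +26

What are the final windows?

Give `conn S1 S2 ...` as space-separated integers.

Op 1: conn=10 S1=30 S2=30 S3=10 blocked=[]
Op 2: conn=36 S1=30 S2=30 S3=10 blocked=[]
Op 3: conn=36 S1=30 S2=30 S3=23 blocked=[]
Op 4: conn=36 S1=30 S2=30 S3=44 blocked=[]
Op 5: conn=36 S1=30 S2=30 S3=54 blocked=[]
Op 6: conn=36 S1=30 S2=30 S3=72 blocked=[]
Op 7: conn=53 S1=30 S2=30 S3=72 blocked=[]
Op 8: conn=82 S1=30 S2=30 S3=72 blocked=[]
Op 9: conn=82 S1=55 S2=30 S3=72 blocked=[]
Op 10: conn=108 S1=55 S2=30 S3=72 blocked=[]

Answer: 108 55 30 72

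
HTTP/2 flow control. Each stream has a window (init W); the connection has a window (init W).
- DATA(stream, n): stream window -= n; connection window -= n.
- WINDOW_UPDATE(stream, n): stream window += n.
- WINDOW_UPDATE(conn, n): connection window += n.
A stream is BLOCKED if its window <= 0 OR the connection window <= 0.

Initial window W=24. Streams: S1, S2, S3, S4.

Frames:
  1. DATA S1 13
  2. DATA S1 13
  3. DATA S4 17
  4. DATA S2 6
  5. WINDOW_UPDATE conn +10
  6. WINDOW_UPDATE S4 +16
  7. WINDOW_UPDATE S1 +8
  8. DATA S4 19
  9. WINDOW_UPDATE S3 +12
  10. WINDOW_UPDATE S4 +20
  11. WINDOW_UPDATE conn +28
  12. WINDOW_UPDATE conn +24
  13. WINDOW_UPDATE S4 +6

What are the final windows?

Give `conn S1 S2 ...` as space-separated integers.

Op 1: conn=11 S1=11 S2=24 S3=24 S4=24 blocked=[]
Op 2: conn=-2 S1=-2 S2=24 S3=24 S4=24 blocked=[1, 2, 3, 4]
Op 3: conn=-19 S1=-2 S2=24 S3=24 S4=7 blocked=[1, 2, 3, 4]
Op 4: conn=-25 S1=-2 S2=18 S3=24 S4=7 blocked=[1, 2, 3, 4]
Op 5: conn=-15 S1=-2 S2=18 S3=24 S4=7 blocked=[1, 2, 3, 4]
Op 6: conn=-15 S1=-2 S2=18 S3=24 S4=23 blocked=[1, 2, 3, 4]
Op 7: conn=-15 S1=6 S2=18 S3=24 S4=23 blocked=[1, 2, 3, 4]
Op 8: conn=-34 S1=6 S2=18 S3=24 S4=4 blocked=[1, 2, 3, 4]
Op 9: conn=-34 S1=6 S2=18 S3=36 S4=4 blocked=[1, 2, 3, 4]
Op 10: conn=-34 S1=6 S2=18 S3=36 S4=24 blocked=[1, 2, 3, 4]
Op 11: conn=-6 S1=6 S2=18 S3=36 S4=24 blocked=[1, 2, 3, 4]
Op 12: conn=18 S1=6 S2=18 S3=36 S4=24 blocked=[]
Op 13: conn=18 S1=6 S2=18 S3=36 S4=30 blocked=[]

Answer: 18 6 18 36 30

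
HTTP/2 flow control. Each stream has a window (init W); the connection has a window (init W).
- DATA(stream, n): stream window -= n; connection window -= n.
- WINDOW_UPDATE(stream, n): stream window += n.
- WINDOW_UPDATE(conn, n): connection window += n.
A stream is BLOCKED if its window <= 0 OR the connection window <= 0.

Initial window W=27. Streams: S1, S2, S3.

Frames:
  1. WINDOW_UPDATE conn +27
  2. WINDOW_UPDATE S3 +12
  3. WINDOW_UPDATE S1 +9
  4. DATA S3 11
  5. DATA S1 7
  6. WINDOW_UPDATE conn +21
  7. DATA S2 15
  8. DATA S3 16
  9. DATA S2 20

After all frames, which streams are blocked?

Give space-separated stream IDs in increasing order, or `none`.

Answer: S2

Derivation:
Op 1: conn=54 S1=27 S2=27 S3=27 blocked=[]
Op 2: conn=54 S1=27 S2=27 S3=39 blocked=[]
Op 3: conn=54 S1=36 S2=27 S3=39 blocked=[]
Op 4: conn=43 S1=36 S2=27 S3=28 blocked=[]
Op 5: conn=36 S1=29 S2=27 S3=28 blocked=[]
Op 6: conn=57 S1=29 S2=27 S3=28 blocked=[]
Op 7: conn=42 S1=29 S2=12 S3=28 blocked=[]
Op 8: conn=26 S1=29 S2=12 S3=12 blocked=[]
Op 9: conn=6 S1=29 S2=-8 S3=12 blocked=[2]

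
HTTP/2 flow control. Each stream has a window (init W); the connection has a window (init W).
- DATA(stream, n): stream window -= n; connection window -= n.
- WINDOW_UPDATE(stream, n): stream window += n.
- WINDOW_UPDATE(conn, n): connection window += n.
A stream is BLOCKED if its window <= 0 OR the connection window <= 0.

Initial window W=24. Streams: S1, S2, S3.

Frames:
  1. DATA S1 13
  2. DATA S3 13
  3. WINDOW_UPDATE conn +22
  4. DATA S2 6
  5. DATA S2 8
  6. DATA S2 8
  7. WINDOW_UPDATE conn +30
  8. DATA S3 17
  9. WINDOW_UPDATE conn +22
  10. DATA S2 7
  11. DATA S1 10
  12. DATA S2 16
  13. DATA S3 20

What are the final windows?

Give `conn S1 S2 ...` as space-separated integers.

Answer: -20 1 -21 -26

Derivation:
Op 1: conn=11 S1=11 S2=24 S3=24 blocked=[]
Op 2: conn=-2 S1=11 S2=24 S3=11 blocked=[1, 2, 3]
Op 3: conn=20 S1=11 S2=24 S3=11 blocked=[]
Op 4: conn=14 S1=11 S2=18 S3=11 blocked=[]
Op 5: conn=6 S1=11 S2=10 S3=11 blocked=[]
Op 6: conn=-2 S1=11 S2=2 S3=11 blocked=[1, 2, 3]
Op 7: conn=28 S1=11 S2=2 S3=11 blocked=[]
Op 8: conn=11 S1=11 S2=2 S3=-6 blocked=[3]
Op 9: conn=33 S1=11 S2=2 S3=-6 blocked=[3]
Op 10: conn=26 S1=11 S2=-5 S3=-6 blocked=[2, 3]
Op 11: conn=16 S1=1 S2=-5 S3=-6 blocked=[2, 3]
Op 12: conn=0 S1=1 S2=-21 S3=-6 blocked=[1, 2, 3]
Op 13: conn=-20 S1=1 S2=-21 S3=-26 blocked=[1, 2, 3]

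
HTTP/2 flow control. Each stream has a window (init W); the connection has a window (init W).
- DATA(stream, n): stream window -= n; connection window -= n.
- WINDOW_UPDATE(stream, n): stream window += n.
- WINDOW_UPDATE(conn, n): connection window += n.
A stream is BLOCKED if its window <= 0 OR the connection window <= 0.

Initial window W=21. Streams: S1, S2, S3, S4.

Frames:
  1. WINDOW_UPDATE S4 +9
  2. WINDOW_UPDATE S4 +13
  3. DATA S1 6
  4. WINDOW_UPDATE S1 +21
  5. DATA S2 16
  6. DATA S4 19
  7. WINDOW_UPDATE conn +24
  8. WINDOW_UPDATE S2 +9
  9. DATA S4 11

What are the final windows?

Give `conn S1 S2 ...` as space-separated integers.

Answer: -7 36 14 21 13

Derivation:
Op 1: conn=21 S1=21 S2=21 S3=21 S4=30 blocked=[]
Op 2: conn=21 S1=21 S2=21 S3=21 S4=43 blocked=[]
Op 3: conn=15 S1=15 S2=21 S3=21 S4=43 blocked=[]
Op 4: conn=15 S1=36 S2=21 S3=21 S4=43 blocked=[]
Op 5: conn=-1 S1=36 S2=5 S3=21 S4=43 blocked=[1, 2, 3, 4]
Op 6: conn=-20 S1=36 S2=5 S3=21 S4=24 blocked=[1, 2, 3, 4]
Op 7: conn=4 S1=36 S2=5 S3=21 S4=24 blocked=[]
Op 8: conn=4 S1=36 S2=14 S3=21 S4=24 blocked=[]
Op 9: conn=-7 S1=36 S2=14 S3=21 S4=13 blocked=[1, 2, 3, 4]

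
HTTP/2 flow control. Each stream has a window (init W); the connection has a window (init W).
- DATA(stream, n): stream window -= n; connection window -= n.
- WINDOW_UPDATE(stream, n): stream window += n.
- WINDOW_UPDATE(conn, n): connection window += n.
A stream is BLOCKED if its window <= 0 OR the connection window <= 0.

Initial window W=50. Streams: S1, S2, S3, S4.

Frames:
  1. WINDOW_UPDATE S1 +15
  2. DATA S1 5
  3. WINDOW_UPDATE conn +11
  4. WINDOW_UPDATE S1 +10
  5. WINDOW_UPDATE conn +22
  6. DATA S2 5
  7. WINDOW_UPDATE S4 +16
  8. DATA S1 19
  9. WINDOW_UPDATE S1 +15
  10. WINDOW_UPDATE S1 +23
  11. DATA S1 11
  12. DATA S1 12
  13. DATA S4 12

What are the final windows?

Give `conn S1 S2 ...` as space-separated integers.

Answer: 19 66 45 50 54

Derivation:
Op 1: conn=50 S1=65 S2=50 S3=50 S4=50 blocked=[]
Op 2: conn=45 S1=60 S2=50 S3=50 S4=50 blocked=[]
Op 3: conn=56 S1=60 S2=50 S3=50 S4=50 blocked=[]
Op 4: conn=56 S1=70 S2=50 S3=50 S4=50 blocked=[]
Op 5: conn=78 S1=70 S2=50 S3=50 S4=50 blocked=[]
Op 6: conn=73 S1=70 S2=45 S3=50 S4=50 blocked=[]
Op 7: conn=73 S1=70 S2=45 S3=50 S4=66 blocked=[]
Op 8: conn=54 S1=51 S2=45 S3=50 S4=66 blocked=[]
Op 9: conn=54 S1=66 S2=45 S3=50 S4=66 blocked=[]
Op 10: conn=54 S1=89 S2=45 S3=50 S4=66 blocked=[]
Op 11: conn=43 S1=78 S2=45 S3=50 S4=66 blocked=[]
Op 12: conn=31 S1=66 S2=45 S3=50 S4=66 blocked=[]
Op 13: conn=19 S1=66 S2=45 S3=50 S4=54 blocked=[]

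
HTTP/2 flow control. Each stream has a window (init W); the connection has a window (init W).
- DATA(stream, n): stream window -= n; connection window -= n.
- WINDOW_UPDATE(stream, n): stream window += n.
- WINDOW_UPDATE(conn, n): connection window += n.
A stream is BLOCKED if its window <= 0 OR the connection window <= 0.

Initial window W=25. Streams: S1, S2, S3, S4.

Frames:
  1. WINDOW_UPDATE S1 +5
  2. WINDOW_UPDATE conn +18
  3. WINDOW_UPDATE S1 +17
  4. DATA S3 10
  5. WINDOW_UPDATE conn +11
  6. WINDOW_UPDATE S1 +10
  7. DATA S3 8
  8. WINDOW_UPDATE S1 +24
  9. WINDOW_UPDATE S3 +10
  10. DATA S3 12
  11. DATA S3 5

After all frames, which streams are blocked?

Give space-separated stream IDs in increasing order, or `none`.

Op 1: conn=25 S1=30 S2=25 S3=25 S4=25 blocked=[]
Op 2: conn=43 S1=30 S2=25 S3=25 S4=25 blocked=[]
Op 3: conn=43 S1=47 S2=25 S3=25 S4=25 blocked=[]
Op 4: conn=33 S1=47 S2=25 S3=15 S4=25 blocked=[]
Op 5: conn=44 S1=47 S2=25 S3=15 S4=25 blocked=[]
Op 6: conn=44 S1=57 S2=25 S3=15 S4=25 blocked=[]
Op 7: conn=36 S1=57 S2=25 S3=7 S4=25 blocked=[]
Op 8: conn=36 S1=81 S2=25 S3=7 S4=25 blocked=[]
Op 9: conn=36 S1=81 S2=25 S3=17 S4=25 blocked=[]
Op 10: conn=24 S1=81 S2=25 S3=5 S4=25 blocked=[]
Op 11: conn=19 S1=81 S2=25 S3=0 S4=25 blocked=[3]

Answer: S3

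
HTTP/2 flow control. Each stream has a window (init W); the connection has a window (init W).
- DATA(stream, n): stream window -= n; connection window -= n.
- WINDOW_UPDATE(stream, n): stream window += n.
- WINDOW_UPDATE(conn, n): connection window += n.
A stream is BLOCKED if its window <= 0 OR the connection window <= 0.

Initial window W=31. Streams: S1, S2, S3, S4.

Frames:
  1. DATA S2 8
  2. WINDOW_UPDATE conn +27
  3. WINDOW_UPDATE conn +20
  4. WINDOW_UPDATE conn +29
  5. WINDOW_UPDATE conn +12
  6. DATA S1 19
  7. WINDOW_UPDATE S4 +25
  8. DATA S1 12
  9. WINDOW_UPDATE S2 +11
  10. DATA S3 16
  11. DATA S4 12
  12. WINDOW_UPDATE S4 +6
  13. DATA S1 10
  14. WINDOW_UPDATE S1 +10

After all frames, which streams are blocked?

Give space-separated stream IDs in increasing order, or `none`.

Answer: S1

Derivation:
Op 1: conn=23 S1=31 S2=23 S3=31 S4=31 blocked=[]
Op 2: conn=50 S1=31 S2=23 S3=31 S4=31 blocked=[]
Op 3: conn=70 S1=31 S2=23 S3=31 S4=31 blocked=[]
Op 4: conn=99 S1=31 S2=23 S3=31 S4=31 blocked=[]
Op 5: conn=111 S1=31 S2=23 S3=31 S4=31 blocked=[]
Op 6: conn=92 S1=12 S2=23 S3=31 S4=31 blocked=[]
Op 7: conn=92 S1=12 S2=23 S3=31 S4=56 blocked=[]
Op 8: conn=80 S1=0 S2=23 S3=31 S4=56 blocked=[1]
Op 9: conn=80 S1=0 S2=34 S3=31 S4=56 blocked=[1]
Op 10: conn=64 S1=0 S2=34 S3=15 S4=56 blocked=[1]
Op 11: conn=52 S1=0 S2=34 S3=15 S4=44 blocked=[1]
Op 12: conn=52 S1=0 S2=34 S3=15 S4=50 blocked=[1]
Op 13: conn=42 S1=-10 S2=34 S3=15 S4=50 blocked=[1]
Op 14: conn=42 S1=0 S2=34 S3=15 S4=50 blocked=[1]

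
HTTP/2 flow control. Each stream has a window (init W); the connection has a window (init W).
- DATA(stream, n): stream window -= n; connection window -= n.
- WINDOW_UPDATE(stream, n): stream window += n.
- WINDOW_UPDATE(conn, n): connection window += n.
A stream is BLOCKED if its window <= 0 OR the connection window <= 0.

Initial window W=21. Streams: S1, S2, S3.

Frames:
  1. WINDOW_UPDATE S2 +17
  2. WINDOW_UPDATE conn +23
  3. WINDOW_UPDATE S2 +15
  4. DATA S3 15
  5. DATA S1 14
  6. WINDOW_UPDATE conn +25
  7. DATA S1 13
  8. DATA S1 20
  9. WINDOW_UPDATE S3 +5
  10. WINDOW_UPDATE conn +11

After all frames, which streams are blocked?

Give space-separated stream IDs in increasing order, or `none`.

Answer: S1

Derivation:
Op 1: conn=21 S1=21 S2=38 S3=21 blocked=[]
Op 2: conn=44 S1=21 S2=38 S3=21 blocked=[]
Op 3: conn=44 S1=21 S2=53 S3=21 blocked=[]
Op 4: conn=29 S1=21 S2=53 S3=6 blocked=[]
Op 5: conn=15 S1=7 S2=53 S3=6 blocked=[]
Op 6: conn=40 S1=7 S2=53 S3=6 blocked=[]
Op 7: conn=27 S1=-6 S2=53 S3=6 blocked=[1]
Op 8: conn=7 S1=-26 S2=53 S3=6 blocked=[1]
Op 9: conn=7 S1=-26 S2=53 S3=11 blocked=[1]
Op 10: conn=18 S1=-26 S2=53 S3=11 blocked=[1]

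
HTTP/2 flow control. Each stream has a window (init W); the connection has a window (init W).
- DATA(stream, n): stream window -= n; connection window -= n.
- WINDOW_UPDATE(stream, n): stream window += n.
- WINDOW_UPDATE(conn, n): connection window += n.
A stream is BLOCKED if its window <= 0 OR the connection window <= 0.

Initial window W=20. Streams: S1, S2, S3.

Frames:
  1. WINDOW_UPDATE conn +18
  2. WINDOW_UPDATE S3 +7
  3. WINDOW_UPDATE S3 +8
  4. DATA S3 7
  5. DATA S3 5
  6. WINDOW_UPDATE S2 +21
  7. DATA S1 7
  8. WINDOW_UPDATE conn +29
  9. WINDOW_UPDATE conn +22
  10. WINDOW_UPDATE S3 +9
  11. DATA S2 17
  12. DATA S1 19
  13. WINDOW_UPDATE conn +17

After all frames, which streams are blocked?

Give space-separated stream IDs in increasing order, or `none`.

Op 1: conn=38 S1=20 S2=20 S3=20 blocked=[]
Op 2: conn=38 S1=20 S2=20 S3=27 blocked=[]
Op 3: conn=38 S1=20 S2=20 S3=35 blocked=[]
Op 4: conn=31 S1=20 S2=20 S3=28 blocked=[]
Op 5: conn=26 S1=20 S2=20 S3=23 blocked=[]
Op 6: conn=26 S1=20 S2=41 S3=23 blocked=[]
Op 7: conn=19 S1=13 S2=41 S3=23 blocked=[]
Op 8: conn=48 S1=13 S2=41 S3=23 blocked=[]
Op 9: conn=70 S1=13 S2=41 S3=23 blocked=[]
Op 10: conn=70 S1=13 S2=41 S3=32 blocked=[]
Op 11: conn=53 S1=13 S2=24 S3=32 blocked=[]
Op 12: conn=34 S1=-6 S2=24 S3=32 blocked=[1]
Op 13: conn=51 S1=-6 S2=24 S3=32 blocked=[1]

Answer: S1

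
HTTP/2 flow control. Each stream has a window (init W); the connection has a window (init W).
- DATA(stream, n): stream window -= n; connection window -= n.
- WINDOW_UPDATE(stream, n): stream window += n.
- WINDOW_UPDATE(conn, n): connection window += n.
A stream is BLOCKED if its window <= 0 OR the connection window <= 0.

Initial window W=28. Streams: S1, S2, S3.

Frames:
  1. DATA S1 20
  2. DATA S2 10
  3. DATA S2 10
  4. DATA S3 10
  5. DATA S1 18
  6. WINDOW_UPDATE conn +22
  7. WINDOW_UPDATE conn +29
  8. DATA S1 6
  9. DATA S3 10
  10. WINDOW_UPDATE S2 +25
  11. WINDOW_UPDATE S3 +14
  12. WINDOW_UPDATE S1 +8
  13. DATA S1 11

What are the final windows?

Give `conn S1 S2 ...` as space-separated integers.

Op 1: conn=8 S1=8 S2=28 S3=28 blocked=[]
Op 2: conn=-2 S1=8 S2=18 S3=28 blocked=[1, 2, 3]
Op 3: conn=-12 S1=8 S2=8 S3=28 blocked=[1, 2, 3]
Op 4: conn=-22 S1=8 S2=8 S3=18 blocked=[1, 2, 3]
Op 5: conn=-40 S1=-10 S2=8 S3=18 blocked=[1, 2, 3]
Op 6: conn=-18 S1=-10 S2=8 S3=18 blocked=[1, 2, 3]
Op 7: conn=11 S1=-10 S2=8 S3=18 blocked=[1]
Op 8: conn=5 S1=-16 S2=8 S3=18 blocked=[1]
Op 9: conn=-5 S1=-16 S2=8 S3=8 blocked=[1, 2, 3]
Op 10: conn=-5 S1=-16 S2=33 S3=8 blocked=[1, 2, 3]
Op 11: conn=-5 S1=-16 S2=33 S3=22 blocked=[1, 2, 3]
Op 12: conn=-5 S1=-8 S2=33 S3=22 blocked=[1, 2, 3]
Op 13: conn=-16 S1=-19 S2=33 S3=22 blocked=[1, 2, 3]

Answer: -16 -19 33 22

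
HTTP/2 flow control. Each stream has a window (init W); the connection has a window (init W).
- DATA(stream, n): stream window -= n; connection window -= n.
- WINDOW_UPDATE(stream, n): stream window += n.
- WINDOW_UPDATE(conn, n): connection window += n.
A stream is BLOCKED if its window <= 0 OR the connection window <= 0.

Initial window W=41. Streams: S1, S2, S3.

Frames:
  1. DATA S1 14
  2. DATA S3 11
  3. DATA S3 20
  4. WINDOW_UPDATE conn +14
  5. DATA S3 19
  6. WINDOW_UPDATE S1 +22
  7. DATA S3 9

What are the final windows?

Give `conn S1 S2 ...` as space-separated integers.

Answer: -18 49 41 -18

Derivation:
Op 1: conn=27 S1=27 S2=41 S3=41 blocked=[]
Op 2: conn=16 S1=27 S2=41 S3=30 blocked=[]
Op 3: conn=-4 S1=27 S2=41 S3=10 blocked=[1, 2, 3]
Op 4: conn=10 S1=27 S2=41 S3=10 blocked=[]
Op 5: conn=-9 S1=27 S2=41 S3=-9 blocked=[1, 2, 3]
Op 6: conn=-9 S1=49 S2=41 S3=-9 blocked=[1, 2, 3]
Op 7: conn=-18 S1=49 S2=41 S3=-18 blocked=[1, 2, 3]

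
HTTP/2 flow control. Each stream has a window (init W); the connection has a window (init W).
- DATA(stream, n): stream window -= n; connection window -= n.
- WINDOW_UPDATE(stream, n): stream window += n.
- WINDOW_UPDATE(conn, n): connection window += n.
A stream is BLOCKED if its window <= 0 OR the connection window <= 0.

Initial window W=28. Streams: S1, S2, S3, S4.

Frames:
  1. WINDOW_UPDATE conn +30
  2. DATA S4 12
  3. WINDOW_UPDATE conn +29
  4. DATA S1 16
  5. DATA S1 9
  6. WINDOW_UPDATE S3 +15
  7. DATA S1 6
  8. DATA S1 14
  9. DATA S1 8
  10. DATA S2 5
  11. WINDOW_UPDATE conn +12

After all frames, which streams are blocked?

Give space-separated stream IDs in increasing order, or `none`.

Answer: S1

Derivation:
Op 1: conn=58 S1=28 S2=28 S3=28 S4=28 blocked=[]
Op 2: conn=46 S1=28 S2=28 S3=28 S4=16 blocked=[]
Op 3: conn=75 S1=28 S2=28 S3=28 S4=16 blocked=[]
Op 4: conn=59 S1=12 S2=28 S3=28 S4=16 blocked=[]
Op 5: conn=50 S1=3 S2=28 S3=28 S4=16 blocked=[]
Op 6: conn=50 S1=3 S2=28 S3=43 S4=16 blocked=[]
Op 7: conn=44 S1=-3 S2=28 S3=43 S4=16 blocked=[1]
Op 8: conn=30 S1=-17 S2=28 S3=43 S4=16 blocked=[1]
Op 9: conn=22 S1=-25 S2=28 S3=43 S4=16 blocked=[1]
Op 10: conn=17 S1=-25 S2=23 S3=43 S4=16 blocked=[1]
Op 11: conn=29 S1=-25 S2=23 S3=43 S4=16 blocked=[1]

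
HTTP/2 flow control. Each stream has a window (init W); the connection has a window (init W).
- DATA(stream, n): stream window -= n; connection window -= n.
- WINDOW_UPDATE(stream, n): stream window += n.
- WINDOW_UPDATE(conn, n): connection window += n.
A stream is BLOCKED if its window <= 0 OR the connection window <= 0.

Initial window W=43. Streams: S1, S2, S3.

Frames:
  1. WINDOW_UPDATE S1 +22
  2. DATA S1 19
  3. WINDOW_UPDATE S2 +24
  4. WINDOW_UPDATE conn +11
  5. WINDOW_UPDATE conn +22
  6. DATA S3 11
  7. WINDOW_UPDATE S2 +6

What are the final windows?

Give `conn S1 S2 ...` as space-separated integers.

Answer: 46 46 73 32

Derivation:
Op 1: conn=43 S1=65 S2=43 S3=43 blocked=[]
Op 2: conn=24 S1=46 S2=43 S3=43 blocked=[]
Op 3: conn=24 S1=46 S2=67 S3=43 blocked=[]
Op 4: conn=35 S1=46 S2=67 S3=43 blocked=[]
Op 5: conn=57 S1=46 S2=67 S3=43 blocked=[]
Op 6: conn=46 S1=46 S2=67 S3=32 blocked=[]
Op 7: conn=46 S1=46 S2=73 S3=32 blocked=[]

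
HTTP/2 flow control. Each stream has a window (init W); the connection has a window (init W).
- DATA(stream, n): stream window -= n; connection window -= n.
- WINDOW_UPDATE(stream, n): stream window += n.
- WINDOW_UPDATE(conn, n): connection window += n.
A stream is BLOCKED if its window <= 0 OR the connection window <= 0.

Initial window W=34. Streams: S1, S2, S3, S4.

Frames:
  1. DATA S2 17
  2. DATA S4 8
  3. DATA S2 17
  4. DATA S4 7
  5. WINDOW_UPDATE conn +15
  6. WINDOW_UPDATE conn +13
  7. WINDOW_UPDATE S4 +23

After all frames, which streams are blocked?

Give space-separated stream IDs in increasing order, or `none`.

Op 1: conn=17 S1=34 S2=17 S3=34 S4=34 blocked=[]
Op 2: conn=9 S1=34 S2=17 S3=34 S4=26 blocked=[]
Op 3: conn=-8 S1=34 S2=0 S3=34 S4=26 blocked=[1, 2, 3, 4]
Op 4: conn=-15 S1=34 S2=0 S3=34 S4=19 blocked=[1, 2, 3, 4]
Op 5: conn=0 S1=34 S2=0 S3=34 S4=19 blocked=[1, 2, 3, 4]
Op 6: conn=13 S1=34 S2=0 S3=34 S4=19 blocked=[2]
Op 7: conn=13 S1=34 S2=0 S3=34 S4=42 blocked=[2]

Answer: S2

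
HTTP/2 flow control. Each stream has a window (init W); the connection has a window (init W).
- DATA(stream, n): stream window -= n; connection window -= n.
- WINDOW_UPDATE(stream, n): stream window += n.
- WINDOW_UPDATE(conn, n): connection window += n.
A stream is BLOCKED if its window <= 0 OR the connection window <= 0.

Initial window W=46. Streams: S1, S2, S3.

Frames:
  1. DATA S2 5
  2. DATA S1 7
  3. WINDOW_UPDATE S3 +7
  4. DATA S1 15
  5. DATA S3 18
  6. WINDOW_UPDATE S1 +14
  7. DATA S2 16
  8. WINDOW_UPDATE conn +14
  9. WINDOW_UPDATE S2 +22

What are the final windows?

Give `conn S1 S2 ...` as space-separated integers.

Answer: -1 38 47 35

Derivation:
Op 1: conn=41 S1=46 S2=41 S3=46 blocked=[]
Op 2: conn=34 S1=39 S2=41 S3=46 blocked=[]
Op 3: conn=34 S1=39 S2=41 S3=53 blocked=[]
Op 4: conn=19 S1=24 S2=41 S3=53 blocked=[]
Op 5: conn=1 S1=24 S2=41 S3=35 blocked=[]
Op 6: conn=1 S1=38 S2=41 S3=35 blocked=[]
Op 7: conn=-15 S1=38 S2=25 S3=35 blocked=[1, 2, 3]
Op 8: conn=-1 S1=38 S2=25 S3=35 blocked=[1, 2, 3]
Op 9: conn=-1 S1=38 S2=47 S3=35 blocked=[1, 2, 3]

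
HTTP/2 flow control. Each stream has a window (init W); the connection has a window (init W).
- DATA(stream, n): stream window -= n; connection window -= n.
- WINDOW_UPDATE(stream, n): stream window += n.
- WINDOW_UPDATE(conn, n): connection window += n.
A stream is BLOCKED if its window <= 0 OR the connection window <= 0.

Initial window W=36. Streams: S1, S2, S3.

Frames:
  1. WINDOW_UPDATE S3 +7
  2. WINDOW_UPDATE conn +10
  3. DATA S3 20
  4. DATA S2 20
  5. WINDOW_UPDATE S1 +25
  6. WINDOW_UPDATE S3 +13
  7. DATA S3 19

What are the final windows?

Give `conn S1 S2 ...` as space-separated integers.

Answer: -13 61 16 17

Derivation:
Op 1: conn=36 S1=36 S2=36 S3=43 blocked=[]
Op 2: conn=46 S1=36 S2=36 S3=43 blocked=[]
Op 3: conn=26 S1=36 S2=36 S3=23 blocked=[]
Op 4: conn=6 S1=36 S2=16 S3=23 blocked=[]
Op 5: conn=6 S1=61 S2=16 S3=23 blocked=[]
Op 6: conn=6 S1=61 S2=16 S3=36 blocked=[]
Op 7: conn=-13 S1=61 S2=16 S3=17 blocked=[1, 2, 3]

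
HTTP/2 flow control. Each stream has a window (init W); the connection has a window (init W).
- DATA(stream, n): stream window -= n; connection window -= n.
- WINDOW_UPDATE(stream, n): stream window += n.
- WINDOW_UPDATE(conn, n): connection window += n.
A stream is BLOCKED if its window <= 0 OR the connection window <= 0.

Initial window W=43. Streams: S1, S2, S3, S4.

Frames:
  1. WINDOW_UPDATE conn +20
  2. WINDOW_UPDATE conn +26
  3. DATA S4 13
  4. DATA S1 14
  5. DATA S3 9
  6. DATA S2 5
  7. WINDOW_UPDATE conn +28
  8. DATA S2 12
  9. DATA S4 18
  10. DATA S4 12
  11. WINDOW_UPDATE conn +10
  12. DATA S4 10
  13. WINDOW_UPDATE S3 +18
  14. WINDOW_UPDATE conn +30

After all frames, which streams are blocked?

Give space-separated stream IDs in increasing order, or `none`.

Op 1: conn=63 S1=43 S2=43 S3=43 S4=43 blocked=[]
Op 2: conn=89 S1=43 S2=43 S3=43 S4=43 blocked=[]
Op 3: conn=76 S1=43 S2=43 S3=43 S4=30 blocked=[]
Op 4: conn=62 S1=29 S2=43 S3=43 S4=30 blocked=[]
Op 5: conn=53 S1=29 S2=43 S3=34 S4=30 blocked=[]
Op 6: conn=48 S1=29 S2=38 S3=34 S4=30 blocked=[]
Op 7: conn=76 S1=29 S2=38 S3=34 S4=30 blocked=[]
Op 8: conn=64 S1=29 S2=26 S3=34 S4=30 blocked=[]
Op 9: conn=46 S1=29 S2=26 S3=34 S4=12 blocked=[]
Op 10: conn=34 S1=29 S2=26 S3=34 S4=0 blocked=[4]
Op 11: conn=44 S1=29 S2=26 S3=34 S4=0 blocked=[4]
Op 12: conn=34 S1=29 S2=26 S3=34 S4=-10 blocked=[4]
Op 13: conn=34 S1=29 S2=26 S3=52 S4=-10 blocked=[4]
Op 14: conn=64 S1=29 S2=26 S3=52 S4=-10 blocked=[4]

Answer: S4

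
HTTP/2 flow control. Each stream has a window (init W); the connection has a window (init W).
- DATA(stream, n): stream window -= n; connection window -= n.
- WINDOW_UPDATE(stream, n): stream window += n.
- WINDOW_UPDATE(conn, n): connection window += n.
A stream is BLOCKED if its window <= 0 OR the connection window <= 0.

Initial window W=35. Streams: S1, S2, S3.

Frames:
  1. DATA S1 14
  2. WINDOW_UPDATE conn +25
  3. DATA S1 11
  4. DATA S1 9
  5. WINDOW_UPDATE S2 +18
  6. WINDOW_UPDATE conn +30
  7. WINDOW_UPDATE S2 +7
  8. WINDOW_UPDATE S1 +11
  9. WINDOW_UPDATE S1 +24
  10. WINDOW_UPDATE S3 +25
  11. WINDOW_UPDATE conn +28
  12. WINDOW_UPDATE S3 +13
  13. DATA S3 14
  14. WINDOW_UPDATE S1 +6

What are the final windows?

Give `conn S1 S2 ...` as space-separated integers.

Op 1: conn=21 S1=21 S2=35 S3=35 blocked=[]
Op 2: conn=46 S1=21 S2=35 S3=35 blocked=[]
Op 3: conn=35 S1=10 S2=35 S3=35 blocked=[]
Op 4: conn=26 S1=1 S2=35 S3=35 blocked=[]
Op 5: conn=26 S1=1 S2=53 S3=35 blocked=[]
Op 6: conn=56 S1=1 S2=53 S3=35 blocked=[]
Op 7: conn=56 S1=1 S2=60 S3=35 blocked=[]
Op 8: conn=56 S1=12 S2=60 S3=35 blocked=[]
Op 9: conn=56 S1=36 S2=60 S3=35 blocked=[]
Op 10: conn=56 S1=36 S2=60 S3=60 blocked=[]
Op 11: conn=84 S1=36 S2=60 S3=60 blocked=[]
Op 12: conn=84 S1=36 S2=60 S3=73 blocked=[]
Op 13: conn=70 S1=36 S2=60 S3=59 blocked=[]
Op 14: conn=70 S1=42 S2=60 S3=59 blocked=[]

Answer: 70 42 60 59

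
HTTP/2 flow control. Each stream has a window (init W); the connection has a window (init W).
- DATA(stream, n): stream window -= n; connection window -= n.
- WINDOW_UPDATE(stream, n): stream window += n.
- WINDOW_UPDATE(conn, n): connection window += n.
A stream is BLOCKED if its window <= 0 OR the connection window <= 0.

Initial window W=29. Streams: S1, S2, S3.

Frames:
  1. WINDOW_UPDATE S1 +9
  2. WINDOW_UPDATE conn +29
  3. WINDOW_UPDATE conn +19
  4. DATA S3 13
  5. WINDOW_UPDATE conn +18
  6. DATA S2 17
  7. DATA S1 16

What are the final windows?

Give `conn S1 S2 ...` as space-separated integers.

Answer: 49 22 12 16

Derivation:
Op 1: conn=29 S1=38 S2=29 S3=29 blocked=[]
Op 2: conn=58 S1=38 S2=29 S3=29 blocked=[]
Op 3: conn=77 S1=38 S2=29 S3=29 blocked=[]
Op 4: conn=64 S1=38 S2=29 S3=16 blocked=[]
Op 5: conn=82 S1=38 S2=29 S3=16 blocked=[]
Op 6: conn=65 S1=38 S2=12 S3=16 blocked=[]
Op 7: conn=49 S1=22 S2=12 S3=16 blocked=[]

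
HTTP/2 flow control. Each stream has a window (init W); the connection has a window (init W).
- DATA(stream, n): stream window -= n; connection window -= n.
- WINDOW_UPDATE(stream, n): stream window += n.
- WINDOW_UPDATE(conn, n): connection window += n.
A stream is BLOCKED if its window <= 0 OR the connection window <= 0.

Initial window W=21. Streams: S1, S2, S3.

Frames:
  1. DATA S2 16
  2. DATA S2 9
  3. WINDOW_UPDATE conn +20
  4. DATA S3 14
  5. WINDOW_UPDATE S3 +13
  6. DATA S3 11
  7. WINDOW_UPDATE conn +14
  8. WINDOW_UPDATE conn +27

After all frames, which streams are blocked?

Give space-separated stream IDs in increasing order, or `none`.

Answer: S2

Derivation:
Op 1: conn=5 S1=21 S2=5 S3=21 blocked=[]
Op 2: conn=-4 S1=21 S2=-4 S3=21 blocked=[1, 2, 3]
Op 3: conn=16 S1=21 S2=-4 S3=21 blocked=[2]
Op 4: conn=2 S1=21 S2=-4 S3=7 blocked=[2]
Op 5: conn=2 S1=21 S2=-4 S3=20 blocked=[2]
Op 6: conn=-9 S1=21 S2=-4 S3=9 blocked=[1, 2, 3]
Op 7: conn=5 S1=21 S2=-4 S3=9 blocked=[2]
Op 8: conn=32 S1=21 S2=-4 S3=9 blocked=[2]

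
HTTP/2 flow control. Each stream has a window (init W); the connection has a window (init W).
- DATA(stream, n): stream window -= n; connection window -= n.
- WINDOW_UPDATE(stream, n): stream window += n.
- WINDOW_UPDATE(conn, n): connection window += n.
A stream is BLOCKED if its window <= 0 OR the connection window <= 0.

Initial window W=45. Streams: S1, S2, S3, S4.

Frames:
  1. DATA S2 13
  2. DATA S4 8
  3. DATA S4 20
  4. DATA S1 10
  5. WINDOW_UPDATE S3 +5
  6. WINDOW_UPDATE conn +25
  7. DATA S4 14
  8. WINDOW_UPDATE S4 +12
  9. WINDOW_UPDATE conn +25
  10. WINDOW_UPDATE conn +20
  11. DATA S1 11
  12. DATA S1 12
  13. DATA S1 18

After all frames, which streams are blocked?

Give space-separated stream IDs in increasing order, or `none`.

Answer: S1

Derivation:
Op 1: conn=32 S1=45 S2=32 S3=45 S4=45 blocked=[]
Op 2: conn=24 S1=45 S2=32 S3=45 S4=37 blocked=[]
Op 3: conn=4 S1=45 S2=32 S3=45 S4=17 blocked=[]
Op 4: conn=-6 S1=35 S2=32 S3=45 S4=17 blocked=[1, 2, 3, 4]
Op 5: conn=-6 S1=35 S2=32 S3=50 S4=17 blocked=[1, 2, 3, 4]
Op 6: conn=19 S1=35 S2=32 S3=50 S4=17 blocked=[]
Op 7: conn=5 S1=35 S2=32 S3=50 S4=3 blocked=[]
Op 8: conn=5 S1=35 S2=32 S3=50 S4=15 blocked=[]
Op 9: conn=30 S1=35 S2=32 S3=50 S4=15 blocked=[]
Op 10: conn=50 S1=35 S2=32 S3=50 S4=15 blocked=[]
Op 11: conn=39 S1=24 S2=32 S3=50 S4=15 blocked=[]
Op 12: conn=27 S1=12 S2=32 S3=50 S4=15 blocked=[]
Op 13: conn=9 S1=-6 S2=32 S3=50 S4=15 blocked=[1]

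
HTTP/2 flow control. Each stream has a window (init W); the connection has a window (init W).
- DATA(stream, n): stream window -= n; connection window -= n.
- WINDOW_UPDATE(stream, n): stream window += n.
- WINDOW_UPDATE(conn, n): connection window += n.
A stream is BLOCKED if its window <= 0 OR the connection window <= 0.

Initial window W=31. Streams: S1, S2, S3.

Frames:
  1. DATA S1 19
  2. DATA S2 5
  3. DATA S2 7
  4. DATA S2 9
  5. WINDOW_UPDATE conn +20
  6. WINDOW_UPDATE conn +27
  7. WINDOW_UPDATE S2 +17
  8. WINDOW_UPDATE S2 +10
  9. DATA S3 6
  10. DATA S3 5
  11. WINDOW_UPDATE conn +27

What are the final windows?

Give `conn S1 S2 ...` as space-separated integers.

Answer: 54 12 37 20

Derivation:
Op 1: conn=12 S1=12 S2=31 S3=31 blocked=[]
Op 2: conn=7 S1=12 S2=26 S3=31 blocked=[]
Op 3: conn=0 S1=12 S2=19 S3=31 blocked=[1, 2, 3]
Op 4: conn=-9 S1=12 S2=10 S3=31 blocked=[1, 2, 3]
Op 5: conn=11 S1=12 S2=10 S3=31 blocked=[]
Op 6: conn=38 S1=12 S2=10 S3=31 blocked=[]
Op 7: conn=38 S1=12 S2=27 S3=31 blocked=[]
Op 8: conn=38 S1=12 S2=37 S3=31 blocked=[]
Op 9: conn=32 S1=12 S2=37 S3=25 blocked=[]
Op 10: conn=27 S1=12 S2=37 S3=20 blocked=[]
Op 11: conn=54 S1=12 S2=37 S3=20 blocked=[]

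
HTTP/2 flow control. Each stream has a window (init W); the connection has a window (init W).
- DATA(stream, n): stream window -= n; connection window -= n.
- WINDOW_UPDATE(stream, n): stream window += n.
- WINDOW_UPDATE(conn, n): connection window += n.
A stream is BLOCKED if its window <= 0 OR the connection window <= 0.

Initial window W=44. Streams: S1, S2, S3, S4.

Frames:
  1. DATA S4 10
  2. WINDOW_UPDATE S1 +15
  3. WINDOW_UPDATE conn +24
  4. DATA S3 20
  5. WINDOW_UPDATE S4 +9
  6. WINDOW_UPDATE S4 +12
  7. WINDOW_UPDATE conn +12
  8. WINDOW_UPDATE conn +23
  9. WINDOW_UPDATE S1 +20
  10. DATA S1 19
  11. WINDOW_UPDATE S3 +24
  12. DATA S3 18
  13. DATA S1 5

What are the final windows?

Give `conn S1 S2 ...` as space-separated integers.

Answer: 31 55 44 30 55

Derivation:
Op 1: conn=34 S1=44 S2=44 S3=44 S4=34 blocked=[]
Op 2: conn=34 S1=59 S2=44 S3=44 S4=34 blocked=[]
Op 3: conn=58 S1=59 S2=44 S3=44 S4=34 blocked=[]
Op 4: conn=38 S1=59 S2=44 S3=24 S4=34 blocked=[]
Op 5: conn=38 S1=59 S2=44 S3=24 S4=43 blocked=[]
Op 6: conn=38 S1=59 S2=44 S3=24 S4=55 blocked=[]
Op 7: conn=50 S1=59 S2=44 S3=24 S4=55 blocked=[]
Op 8: conn=73 S1=59 S2=44 S3=24 S4=55 blocked=[]
Op 9: conn=73 S1=79 S2=44 S3=24 S4=55 blocked=[]
Op 10: conn=54 S1=60 S2=44 S3=24 S4=55 blocked=[]
Op 11: conn=54 S1=60 S2=44 S3=48 S4=55 blocked=[]
Op 12: conn=36 S1=60 S2=44 S3=30 S4=55 blocked=[]
Op 13: conn=31 S1=55 S2=44 S3=30 S4=55 blocked=[]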